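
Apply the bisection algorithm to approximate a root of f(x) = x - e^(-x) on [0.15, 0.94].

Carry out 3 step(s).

f(x) = x - e^(-x)
Initial interval: [0.15, 0.94]

Iteration 1:
  c_1 = (0.150000 + 0.940000)/2 = 0.545000
  f(c_1) = f(0.545000) = -0.034842
  f(a) × f(c) ≥ 0, new interval: [0.545000, 0.940000]
Iteration 2:
  c_2 = (0.545000 + 0.940000)/2 = 0.742500
  f(c_2) = f(0.742500) = 0.266577
  f(a) × f(c) < 0, new interval: [0.545000, 0.742500]
Iteration 3:
  c_3 = (0.545000 + 0.742500)/2 = 0.643750
  f(c_3) = f(0.643750) = 0.118431
  f(a) × f(c) < 0, new interval: [0.545000, 0.643750]

After 3 iteration(s), the approximation is c_3 = 0.643750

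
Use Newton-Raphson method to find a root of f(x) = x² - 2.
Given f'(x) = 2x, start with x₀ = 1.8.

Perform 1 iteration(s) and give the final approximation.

f(x) = x² - 2
f'(x) = 2x
x₀ = 1.8

Newton-Raphson formula: x_{n+1} = x_n - f(x_n)/f'(x_n)

Iteration 1:
  f(1.800000) = 1.240000
  f'(1.800000) = 3.600000
  x_1 = 1.800000 - 1.240000/3.600000 = 1.455556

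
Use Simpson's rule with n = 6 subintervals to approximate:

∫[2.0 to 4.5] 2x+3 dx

f(x) = 2x+3
a = 2.0, b = 4.5, n = 6
h = (b - a)/n = 0.416667

Simpson's rule: (h/3)[f(x₀) + 4f(x₁) + 2f(x₂) + ... + f(xₙ)]

x_0 = 2.0000, f(x_0) = 7.000000, coefficient = 1
x_1 = 2.4167, f(x_1) = 7.833333, coefficient = 4
x_2 = 2.8333, f(x_2) = 8.666667, coefficient = 2
x_3 = 3.2500, f(x_3) = 9.500000, coefficient = 4
x_4 = 3.6667, f(x_4) = 10.333333, coefficient = 2
x_5 = 4.0833, f(x_5) = 11.166667, coefficient = 4
x_6 = 4.5000, f(x_6) = 12.000000, coefficient = 1

I ≈ (0.416667/3) × 171.000000 = 23.750000
Exact value: 23.750000
Error: 0.000000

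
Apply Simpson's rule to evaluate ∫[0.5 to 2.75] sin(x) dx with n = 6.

f(x) = sin(x)
a = 0.5, b = 2.75, n = 6
h = (b - a)/n = 0.375000

Simpson's rule: (h/3)[f(x₀) + 4f(x₁) + 2f(x₂) + ... + f(xₙ)]

x_0 = 0.5000, f(x_0) = 0.479426, coefficient = 1
x_1 = 0.8750, f(x_1) = 0.767544, coefficient = 4
x_2 = 1.2500, f(x_2) = 0.948985, coefficient = 2
x_3 = 1.6250, f(x_3) = 0.998531, coefficient = 4
x_4 = 2.0000, f(x_4) = 0.909297, coefficient = 2
x_5 = 2.3750, f(x_5) = 0.693685, coefficient = 4
x_6 = 2.7500, f(x_6) = 0.381661, coefficient = 1

I ≈ (0.375000/3) × 14.416690 = 1.802086
Exact value: 1.801885
Error: 0.000201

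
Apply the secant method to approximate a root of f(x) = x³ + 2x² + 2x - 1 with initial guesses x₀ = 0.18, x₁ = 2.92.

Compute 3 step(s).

f(x) = x³ + 2x² + 2x - 1
x₀ = 0.18, x₁ = 2.92

Secant formula: x_{n+1} = x_n - f(x_n)(x_n - x_{n-1})/(f(x_n) - f(x_{n-1}))

Iteration 1:
  f(0.180000) = -0.569368
  f(2.920000) = 46.789888
  x_2 = 2.920000 - 46.789888×(2.920000 - 0.180000)/(46.789888 - (-0.569368))
       = 0.212941
Iteration 2:
  f(2.920000) = 46.789888
  f(0.212941) = -0.473774
  x_3 = 0.212941 - (-0.473774)×(0.212941 - 2.920000)/(-0.473774 - 46.789888)
       = 0.240077
Iteration 3:
  f(0.212941) = -0.473774
  f(0.240077) = -0.390735
  x_4 = 0.240077 - (-0.390735)×(0.240077 - 0.212941)/(-0.390735 - (-0.473774))
       = 0.367762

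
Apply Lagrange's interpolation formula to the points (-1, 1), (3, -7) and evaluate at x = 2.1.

Lagrange interpolation formula:
P(x) = Σ yᵢ × Lᵢ(x)
where Lᵢ(x) = Π_{j≠i} (x - xⱼ)/(xᵢ - xⱼ)

L_0(2.1) = (2.1 - 3)/(-1 - 3) = 0.225000
L_1(2.1) = (2.1 - (-1))/(3 - (-1)) = 0.775000

P(2.1) = 1×L_0(2.1) + (-7)×L_1(2.1)
P(2.1) = -5.200000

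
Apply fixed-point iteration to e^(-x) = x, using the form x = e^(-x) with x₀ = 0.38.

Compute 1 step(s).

Equation: e^(-x) = x
Fixed-point form: x = e^(-x)
x₀ = 0.38

x_1 = g(0.380000) = 0.683861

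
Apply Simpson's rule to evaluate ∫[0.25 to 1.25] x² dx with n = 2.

f(x) = x²
a = 0.25, b = 1.25, n = 2
h = (b - a)/n = 0.500000

Simpson's rule: (h/3)[f(x₀) + 4f(x₁) + 2f(x₂) + ... + f(xₙ)]

x_0 = 0.2500, f(x_0) = 0.062500, coefficient = 1
x_1 = 0.7500, f(x_1) = 0.562500, coefficient = 4
x_2 = 1.2500, f(x_2) = 1.562500, coefficient = 1

I ≈ (0.500000/3) × 3.875000 = 0.645833
Exact value: 0.645833
Error: 0.000000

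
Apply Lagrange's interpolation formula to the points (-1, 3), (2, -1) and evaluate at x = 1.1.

Lagrange interpolation formula:
P(x) = Σ yᵢ × Lᵢ(x)
where Lᵢ(x) = Π_{j≠i} (x - xⱼ)/(xᵢ - xⱼ)

L_0(1.1) = (1.1 - 2)/(-1 - 2) = 0.300000
L_1(1.1) = (1.1 - (-1))/(2 - (-1)) = 0.700000

P(1.1) = 3×L_0(1.1) + (-1)×L_1(1.1)
P(1.1) = 0.200000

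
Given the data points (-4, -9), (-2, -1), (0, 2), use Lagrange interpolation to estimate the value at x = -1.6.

Lagrange interpolation formula:
P(x) = Σ yᵢ × Lᵢ(x)
where Lᵢ(x) = Π_{j≠i} (x - xⱼ)/(xᵢ - xⱼ)

L_0(-1.6) = (-1.6 - (-2))/(-4 - (-2)) × (-1.6 - 0)/(-4 - 0) = -0.080000
L_1(-1.6) = (-1.6 - (-4))/(-2 - (-4)) × (-1.6 - 0)/(-2 - 0) = 0.960000
L_2(-1.6) = (-1.6 - (-4))/(0 - (-4)) × (-1.6 - (-2))/(0 - (-2)) = 0.120000

P(-1.6) = (-9)×L_0(-1.6) + (-1)×L_1(-1.6) + 2×L_2(-1.6)
P(-1.6) = 0.000000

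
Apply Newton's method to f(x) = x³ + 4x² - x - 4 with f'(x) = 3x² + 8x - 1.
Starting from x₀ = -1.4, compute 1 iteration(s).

f(x) = x³ + 4x² - x - 4
f'(x) = 3x² + 8x - 1
x₀ = -1.4

Newton-Raphson formula: x_{n+1} = x_n - f(x_n)/f'(x_n)

Iteration 1:
  f(-1.400000) = 2.496000
  f'(-1.400000) = -6.320000
  x_1 = -1.400000 - 2.496000/(-6.320000) = -1.005063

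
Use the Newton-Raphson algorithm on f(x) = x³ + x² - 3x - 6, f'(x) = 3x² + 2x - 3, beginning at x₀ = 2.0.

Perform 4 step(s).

f(x) = x³ + x² - 3x - 6
f'(x) = 3x² + 2x - 3
x₀ = 2.0

Newton-Raphson formula: x_{n+1} = x_n - f(x_n)/f'(x_n)

Iteration 1:
  f(2.000000) = 0.000000
  f'(2.000000) = 13.000000
  x_1 = 2.000000 - 0.000000/13.000000 = 2.000000
Iteration 2:
  f(2.000000) = 0.000000
  f'(2.000000) = 13.000000
  x_2 = 2.000000 - 0.000000/13.000000 = 2.000000
Iteration 3:
  f(2.000000) = 0.000000
  f'(2.000000) = 13.000000
  x_3 = 2.000000 - 0.000000/13.000000 = 2.000000
Iteration 4:
  f(2.000000) = 0.000000
  f'(2.000000) = 13.000000
  x_4 = 2.000000 - 0.000000/13.000000 = 2.000000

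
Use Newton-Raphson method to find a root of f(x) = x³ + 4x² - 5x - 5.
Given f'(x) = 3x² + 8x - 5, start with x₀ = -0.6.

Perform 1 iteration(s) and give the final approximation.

f(x) = x³ + 4x² - 5x - 5
f'(x) = 3x² + 8x - 5
x₀ = -0.6

Newton-Raphson formula: x_{n+1} = x_n - f(x_n)/f'(x_n)

Iteration 1:
  f(-0.600000) = -0.776000
  f'(-0.600000) = -8.720000
  x_1 = -0.600000 - (-0.776000)/(-8.720000) = -0.688991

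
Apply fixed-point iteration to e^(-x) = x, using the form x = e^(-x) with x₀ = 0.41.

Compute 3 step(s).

Equation: e^(-x) = x
Fixed-point form: x = e^(-x)
x₀ = 0.41

x_1 = g(0.410000) = 0.663650
x_2 = g(0.663650) = 0.514968
x_3 = g(0.514968) = 0.597520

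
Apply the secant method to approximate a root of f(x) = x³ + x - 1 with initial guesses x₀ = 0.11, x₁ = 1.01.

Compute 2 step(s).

f(x) = x³ + x - 1
x₀ = 0.11, x₁ = 1.01

Secant formula: x_{n+1} = x_n - f(x_n)(x_n - x_{n-1})/(f(x_n) - f(x_{n-1}))

Iteration 1:
  f(0.110000) = -0.888669
  f(1.010000) = 1.040301
  x_2 = 1.010000 - 1.040301×(1.010000 - 0.110000)/(1.040301 - (-0.888669))
       = 0.524627
Iteration 2:
  f(1.010000) = 1.040301
  f(0.524627) = -0.330979
  x_3 = 0.524627 - (-0.330979)×(0.524627 - 1.010000)/(-0.330979 - 1.040301)
       = 0.641779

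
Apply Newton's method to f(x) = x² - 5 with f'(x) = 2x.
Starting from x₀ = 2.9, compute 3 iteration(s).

f(x) = x² - 5
f'(x) = 2x
x₀ = 2.9

Newton-Raphson formula: x_{n+1} = x_n - f(x_n)/f'(x_n)

Iteration 1:
  f(2.900000) = 3.410000
  f'(2.900000) = 5.800000
  x_1 = 2.900000 - 3.410000/5.800000 = 2.312069
Iteration 2:
  f(2.312069) = 0.345663
  f'(2.312069) = 4.624138
  x_2 = 2.312069 - 0.345663/4.624138 = 2.237317
Iteration 3:
  f(2.237317) = 0.005588
  f'(2.237317) = 4.474634
  x_3 = 2.237317 - 0.005588/4.474634 = 2.236068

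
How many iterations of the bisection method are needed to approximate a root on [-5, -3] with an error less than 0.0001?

We need (b-a)/2^n ≤ 0.0001
(-3 - (-5))/2^n ≤ 0.0001
2/2^n ≤ 0.0001
2^n ≥ 20000
n ≥ log₂(20000) = 14.29
n ≥ 15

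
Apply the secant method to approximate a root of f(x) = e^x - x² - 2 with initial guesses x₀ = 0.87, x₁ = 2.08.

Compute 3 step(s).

f(x) = e^x - x² - 2
x₀ = 0.87, x₁ = 2.08

Secant formula: x_{n+1} = x_n - f(x_n)(x_n - x_{n-1})/(f(x_n) - f(x_{n-1}))

Iteration 1:
  f(0.870000) = -0.369989
  f(2.080000) = 1.678069
  x_2 = 2.080000 - 1.678069×(2.080000 - 0.870000)/(1.678069 - (-0.369989))
       = 1.088591
Iteration 2:
  f(2.080000) = 1.678069
  f(1.088591) = -0.214944
  x_3 = 1.088591 - (-0.214944)×(1.088591 - 2.080000)/(-0.214944 - 1.678069)
       = 1.201161
Iteration 3:
  f(1.088591) = -0.214944
  f(1.201161) = -0.118813
  x_4 = 1.201161 - (-0.118813)×(1.201161 - 1.088591)/(-0.118813 - (-0.214944))
       = 1.340294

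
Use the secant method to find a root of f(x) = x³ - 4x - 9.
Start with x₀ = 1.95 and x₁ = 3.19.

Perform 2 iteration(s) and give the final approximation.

f(x) = x³ - 4x - 9
x₀ = 1.95, x₁ = 3.19

Secant formula: x_{n+1} = x_n - f(x_n)(x_n - x_{n-1})/(f(x_n) - f(x_{n-1}))

Iteration 1:
  f(1.950000) = -9.385125
  f(3.190000) = 10.701759
  x_2 = 3.190000 - 10.701759×(3.190000 - 1.950000)/(10.701759 - (-9.385125))
       = 2.529361
Iteration 2:
  f(3.190000) = 10.701759
  f(2.529361) = -2.935436
  x_3 = 2.529361 - (-2.935436)×(2.529361 - 3.190000)/(-2.935436 - 10.701759)
       = 2.671565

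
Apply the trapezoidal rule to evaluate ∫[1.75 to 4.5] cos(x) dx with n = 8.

f(x) = cos(x)
a = 1.75, b = 4.5, n = 8
h = (b - a)/n = 0.343750

Trapezoidal rule: (h/2)[f(x₀) + 2f(x₁) + 2f(x₂) + ... + f(xₙ)]

x_0 = 1.7500, f(x_0) = -0.178246, coefficient = 1
x_1 = 2.0938, f(x_1) = -0.499441, coefficient = 2
x_2 = 2.4375, f(x_2) = -0.762199, coefficient = 2
x_3 = 2.7812, f(x_3) = -0.935776, coefficient = 2
x_4 = 3.1250, f(x_4) = -0.999862, coefficient = 2
x_5 = 3.4688, f(x_5) = -0.946960, coefficient = 2
x_6 = 3.8125, f(x_6) = -0.783258, coefficient = 2
x_7 = 4.1562, f(x_7) = -0.527911, coefficient = 2
x_8 = 4.5000, f(x_8) = -0.210796, coefficient = 1

I ≈ (0.343750/2) × -11.299857 = -1.942163
Exact value: -1.961516
Error: 0.019353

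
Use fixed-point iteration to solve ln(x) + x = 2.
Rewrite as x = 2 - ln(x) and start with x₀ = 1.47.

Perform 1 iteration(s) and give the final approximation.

Equation: ln(x) + x = 2
Fixed-point form: x = 2 - ln(x)
x₀ = 1.47

x_1 = g(1.470000) = 1.614738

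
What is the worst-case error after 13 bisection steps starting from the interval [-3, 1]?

Bisection error bound: |error| ≤ (b-a)/2^n
|error| ≤ (1 - (-3))/2^13 = 4/2^13
|error| ≤ 0.0004882812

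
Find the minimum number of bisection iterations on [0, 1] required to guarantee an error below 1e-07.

We need (b-a)/2^n ≤ 1e-07
(1 - 0)/2^n ≤ 1e-07
1/2^n ≤ 1e-07
2^n ≥ 10000000
n ≥ log₂(10000000) = 23.25
n ≥ 24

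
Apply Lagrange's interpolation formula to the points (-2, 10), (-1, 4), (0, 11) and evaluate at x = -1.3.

Lagrange interpolation formula:
P(x) = Σ yᵢ × Lᵢ(x)
where Lᵢ(x) = Π_{j≠i} (x - xⱼ)/(xᵢ - xⱼ)

L_0(-1.3) = (-1.3 - (-1))/(-2 - (-1)) × (-1.3 - 0)/(-2 - 0) = 0.195000
L_1(-1.3) = (-1.3 - (-2))/(-1 - (-2)) × (-1.3 - 0)/(-1 - 0) = 0.910000
L_2(-1.3) = (-1.3 - (-2))/(0 - (-2)) × (-1.3 - (-1))/(0 - (-1)) = -0.105000

P(-1.3) = 10×L_0(-1.3) + 4×L_1(-1.3) + 11×L_2(-1.3)
P(-1.3) = 4.435000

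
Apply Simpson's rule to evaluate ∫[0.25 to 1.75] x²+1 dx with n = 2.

f(x) = x²+1
a = 0.25, b = 1.75, n = 2
h = (b - a)/n = 0.750000

Simpson's rule: (h/3)[f(x₀) + 4f(x₁) + 2f(x₂) + ... + f(xₙ)]

x_0 = 0.2500, f(x_0) = 1.062500, coefficient = 1
x_1 = 1.0000, f(x_1) = 2.000000, coefficient = 4
x_2 = 1.7500, f(x_2) = 4.062500, coefficient = 1

I ≈ (0.750000/3) × 13.125000 = 3.281250
Exact value: 3.281250
Error: 0.000000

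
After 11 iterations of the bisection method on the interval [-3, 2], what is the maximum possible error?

Bisection error bound: |error| ≤ (b-a)/2^n
|error| ≤ (2 - (-3))/2^11 = 5/2^11
|error| ≤ 0.0024414062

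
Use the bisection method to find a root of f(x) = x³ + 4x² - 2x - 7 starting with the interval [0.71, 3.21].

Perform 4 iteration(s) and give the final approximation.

f(x) = x³ + 4x² - 2x - 7
Initial interval: [0.71, 3.21]

Iteration 1:
  c_1 = (0.710000 + 3.210000)/2 = 1.960000
  f(c_1) = f(1.960000) = 11.975936
  f(a) × f(c) < 0, new interval: [0.710000, 1.960000]
Iteration 2:
  c_2 = (0.710000 + 1.960000)/2 = 1.335000
  f(c_2) = f(1.335000) = -0.161830
  f(a) × f(c) ≥ 0, new interval: [1.335000, 1.960000]
Iteration 3:
  c_3 = (1.335000 + 1.960000)/2 = 1.647500
  f(c_3) = f(1.647500) = 5.033762
  f(a) × f(c) < 0, new interval: [1.335000, 1.647500]
Iteration 4:
  c_4 = (1.335000 + 1.647500)/2 = 1.491250
  f(c_4) = f(1.491250) = 2.229088
  f(a) × f(c) < 0, new interval: [1.335000, 1.491250]

After 4 iteration(s), the approximation is c_4 = 1.491250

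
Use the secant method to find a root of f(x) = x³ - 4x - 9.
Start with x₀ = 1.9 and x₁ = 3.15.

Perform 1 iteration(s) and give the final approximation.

f(x) = x³ - 4x - 9
x₀ = 1.9, x₁ = 3.15

Secant formula: x_{n+1} = x_n - f(x_n)(x_n - x_{n-1})/(f(x_n) - f(x_{n-1}))

Iteration 1:
  f(1.900000) = -9.741000
  f(3.150000) = 9.655875
  x_2 = 3.150000 - 9.655875×(3.150000 - 1.900000)/(9.655875 - (-9.741000))
       = 2.527743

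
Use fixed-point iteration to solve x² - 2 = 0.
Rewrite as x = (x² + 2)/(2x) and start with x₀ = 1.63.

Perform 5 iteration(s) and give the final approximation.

Equation: x² - 2 = 0
Fixed-point form: x = (x² + 2)/(2x)
x₀ = 1.63

x_1 = g(1.630000) = 1.428497
x_2 = g(1.428497) = 1.414285
x_3 = g(1.414285) = 1.414214
x_4 = g(1.414214) = 1.414214
x_5 = g(1.414214) = 1.414214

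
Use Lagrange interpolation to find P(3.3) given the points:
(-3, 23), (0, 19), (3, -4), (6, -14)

Lagrange interpolation formula:
P(x) = Σ yᵢ × Lᵢ(x)
where Lᵢ(x) = Π_{j≠i} (x - xⱼ)/(xᵢ - xⱼ)

L_0(3.3) = (3.3 - 0)/(-3 - 0) × (3.3 - 3)/(-3 - 3) × (3.3 - 6)/(-3 - 6) = 0.016500
L_1(3.3) = (3.3 - (-3))/(0 - (-3)) × (3.3 - 3)/(0 - 3) × (3.3 - 6)/(0 - 6) = -0.094500
L_2(3.3) = (3.3 - (-3))/(3 - (-3)) × (3.3 - 0)/(3 - 0) × (3.3 - 6)/(3 - 6) = 1.039500
L_3(3.3) = (3.3 - (-3))/(6 - (-3)) × (3.3 - 0)/(6 - 0) × (3.3 - 3)/(6 - 3) = 0.038500

P(3.3) = 23×L_0(3.3) + 19×L_1(3.3) + (-4)×L_2(3.3) + (-14)×L_3(3.3)
P(3.3) = -6.113000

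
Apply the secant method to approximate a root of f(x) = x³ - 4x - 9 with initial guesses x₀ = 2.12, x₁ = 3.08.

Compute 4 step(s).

f(x) = x³ - 4x - 9
x₀ = 2.12, x₁ = 3.08

Secant formula: x_{n+1} = x_n - f(x_n)(x_n - x_{n-1})/(f(x_n) - f(x_{n-1}))

Iteration 1:
  f(2.120000) = -7.951872
  f(3.080000) = 7.898112
  x_2 = 3.080000 - 7.898112×(3.080000 - 2.120000)/(7.898112 - (-7.951872))
       = 2.601628
Iteration 2:
  f(3.080000) = 7.898112
  f(2.601628) = -1.797474
  x_3 = 2.601628 - (-1.797474)×(2.601628 - 3.080000)/(-1.797474 - 7.898112)
       = 2.690314
Iteration 3:
  f(2.601628) = -1.797474
  f(2.690314) = -0.289331
  x_4 = 2.690314 - (-0.289331)×(2.690314 - 2.601628)/(-0.289331 - (-1.797474))
       = 2.707328
Iteration 4:
  f(2.690314) = -0.289331
  f(2.707328) = 0.014386
  x_5 = 2.707328 - 0.014386×(2.707328 - 2.690314)/(0.014386 - (-0.289331))
       = 2.706522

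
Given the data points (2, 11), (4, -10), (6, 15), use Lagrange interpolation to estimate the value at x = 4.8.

Lagrange interpolation formula:
P(x) = Σ yᵢ × Lᵢ(x)
where Lᵢ(x) = Π_{j≠i} (x - xⱼ)/(xᵢ - xⱼ)

L_0(4.8) = (4.8 - 4)/(2 - 4) × (4.8 - 6)/(2 - 6) = -0.120000
L_1(4.8) = (4.8 - 2)/(4 - 2) × (4.8 - 6)/(4 - 6) = 0.840000
L_2(4.8) = (4.8 - 2)/(6 - 2) × (4.8 - 4)/(6 - 4) = 0.280000

P(4.8) = 11×L_0(4.8) + (-10)×L_1(4.8) + 15×L_2(4.8)
P(4.8) = -5.520000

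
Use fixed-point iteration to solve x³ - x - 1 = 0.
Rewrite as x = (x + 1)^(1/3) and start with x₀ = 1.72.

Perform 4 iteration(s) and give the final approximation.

Equation: x³ - x - 1 = 0
Fixed-point form: x = (x + 1)^(1/3)
x₀ = 1.72

x_1 = g(1.720000) = 1.395906
x_2 = g(1.395906) = 1.338104
x_3 = g(1.338104) = 1.327256
x_4 = g(1.327256) = 1.325200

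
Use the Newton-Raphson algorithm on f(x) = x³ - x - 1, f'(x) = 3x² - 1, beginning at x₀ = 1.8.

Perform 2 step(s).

f(x) = x³ - x - 1
f'(x) = 3x² - 1
x₀ = 1.8

Newton-Raphson formula: x_{n+1} = x_n - f(x_n)/f'(x_n)

Iteration 1:
  f(1.800000) = 3.032000
  f'(1.800000) = 8.720000
  x_1 = 1.800000 - 3.032000/8.720000 = 1.452294
Iteration 2:
  f(1.452294) = 0.610821
  f'(1.452294) = 5.327470
  x_2 = 1.452294 - 0.610821/5.327470 = 1.337639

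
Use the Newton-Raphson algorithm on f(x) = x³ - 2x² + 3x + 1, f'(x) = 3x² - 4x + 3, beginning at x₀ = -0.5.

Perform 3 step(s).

f(x) = x³ - 2x² + 3x + 1
f'(x) = 3x² - 4x + 3
x₀ = -0.5

Newton-Raphson formula: x_{n+1} = x_n - f(x_n)/f'(x_n)

Iteration 1:
  f(-0.500000) = -1.125000
  f'(-0.500000) = 5.750000
  x_1 = -0.500000 - (-1.125000)/5.750000 = -0.304348
Iteration 2:
  f(-0.304348) = -0.126490
  f'(-0.304348) = 4.495274
  x_2 = -0.304348 - (-0.126490)/4.495274 = -0.276209
Iteration 3:
  f(-0.276209) = -0.002284
  f'(-0.276209) = 4.333713
  x_3 = -0.276209 - (-0.002284)/4.333713 = -0.275682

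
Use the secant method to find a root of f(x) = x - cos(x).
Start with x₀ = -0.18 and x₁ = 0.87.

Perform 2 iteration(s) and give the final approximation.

f(x) = x - cos(x)
x₀ = -0.18, x₁ = 0.87

Secant formula: x_{n+1} = x_n - f(x_n)(x_n - x_{n-1})/(f(x_n) - f(x_{n-1}))

Iteration 1:
  f(-0.180000) = -1.163844
  f(0.870000) = 0.225173
  x_2 = 0.870000 - 0.225173×(0.870000 - (-0.180000))/(0.225173 - (-1.163844))
       = 0.699785
Iteration 2:
  f(0.870000) = 0.225173
  f(0.699785) = -0.065196
  x_3 = 0.699785 - (-0.065196)×(0.699785 - 0.870000)/(-0.065196 - 0.225173)
       = 0.738003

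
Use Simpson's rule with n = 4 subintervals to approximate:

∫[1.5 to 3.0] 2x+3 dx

f(x) = 2x+3
a = 1.5, b = 3.0, n = 4
h = (b - a)/n = 0.375000

Simpson's rule: (h/3)[f(x₀) + 4f(x₁) + 2f(x₂) + ... + f(xₙ)]

x_0 = 1.5000, f(x_0) = 6.000000, coefficient = 1
x_1 = 1.8750, f(x_1) = 6.750000, coefficient = 4
x_2 = 2.2500, f(x_2) = 7.500000, coefficient = 2
x_3 = 2.6250, f(x_3) = 8.250000, coefficient = 4
x_4 = 3.0000, f(x_4) = 9.000000, coefficient = 1

I ≈ (0.375000/3) × 90.000000 = 11.250000
Exact value: 11.250000
Error: 0.000000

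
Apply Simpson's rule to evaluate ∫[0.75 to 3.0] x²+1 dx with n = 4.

f(x) = x²+1
a = 0.75, b = 3.0, n = 4
h = (b - a)/n = 0.562500

Simpson's rule: (h/3)[f(x₀) + 4f(x₁) + 2f(x₂) + ... + f(xₙ)]

x_0 = 0.7500, f(x_0) = 1.562500, coefficient = 1
x_1 = 1.3125, f(x_1) = 2.722656, coefficient = 4
x_2 = 1.8750, f(x_2) = 4.515625, coefficient = 2
x_3 = 2.4375, f(x_3) = 6.941406, coefficient = 4
x_4 = 3.0000, f(x_4) = 10.000000, coefficient = 1

I ≈ (0.562500/3) × 59.250000 = 11.109375
Exact value: 11.109375
Error: 0.000000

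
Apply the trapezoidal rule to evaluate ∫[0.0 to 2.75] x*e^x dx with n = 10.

f(x) = x*e^x
a = 0.0, b = 2.75, n = 10
h = (b - a)/n = 0.275000

Trapezoidal rule: (h/2)[f(x₀) + 2f(x₁) + 2f(x₂) + ... + f(xₙ)]

x_0 = 0.0000, f(x_0) = 0.000000, coefficient = 1
x_1 = 0.2750, f(x_1) = 0.362046, coefficient = 2
x_2 = 0.5500, f(x_2) = 0.953289, coefficient = 2
x_3 = 0.8250, f(x_3) = 1.882552, coefficient = 2
x_4 = 1.1000, f(x_4) = 3.304583, coefficient = 2
x_5 = 1.3750, f(x_5) = 5.438230, coefficient = 2
x_6 = 1.6500, f(x_6) = 8.591517, coefficient = 2
x_7 = 1.9250, f(x_7) = 13.196161, coefficient = 2
x_8 = 2.2000, f(x_8) = 19.855030, coefficient = 2
x_9 = 2.4750, f(x_9) = 29.407225, coefficient = 2
x_10 = 2.7500, f(x_10) = 43.017238, coefficient = 1

I ≈ (0.275000/2) × 208.998503 = 28.737294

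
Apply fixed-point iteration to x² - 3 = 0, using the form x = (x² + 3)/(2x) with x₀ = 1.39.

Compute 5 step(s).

Equation: x² - 3 = 0
Fixed-point form: x = (x² + 3)/(2x)
x₀ = 1.39

x_1 = g(1.390000) = 1.774137
x_2 = g(1.774137) = 1.732550
x_3 = g(1.732550) = 1.732051
x_4 = g(1.732051) = 1.732051
x_5 = g(1.732051) = 1.732051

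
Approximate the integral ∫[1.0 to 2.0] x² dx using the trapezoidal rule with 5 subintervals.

f(x) = x²
a = 1.0, b = 2.0, n = 5
h = (b - a)/n = 0.200000

Trapezoidal rule: (h/2)[f(x₀) + 2f(x₁) + 2f(x₂) + ... + f(xₙ)]

x_0 = 1.0000, f(x_0) = 1.000000, coefficient = 1
x_1 = 1.2000, f(x_1) = 1.440000, coefficient = 2
x_2 = 1.4000, f(x_2) = 1.960000, coefficient = 2
x_3 = 1.6000, f(x_3) = 2.560000, coefficient = 2
x_4 = 1.8000, f(x_4) = 3.240000, coefficient = 2
x_5 = 2.0000, f(x_5) = 4.000000, coefficient = 1

I ≈ (0.200000/2) × 23.400000 = 2.340000
Exact value: 2.333333
Error: 0.006667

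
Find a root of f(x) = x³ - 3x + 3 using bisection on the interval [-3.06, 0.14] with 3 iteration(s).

f(x) = x³ - 3x + 3
Initial interval: [-3.06, 0.14]

Iteration 1:
  c_1 = (-3.060000 + 0.140000)/2 = -1.460000
  f(c_1) = f(-1.460000) = 4.267864
  f(a) × f(c) < 0, new interval: [-3.060000, -1.460000]
Iteration 2:
  c_2 = (-3.060000 + (-1.460000))/2 = -2.260000
  f(c_2) = f(-2.260000) = -1.763176
  f(a) × f(c) ≥ 0, new interval: [-2.260000, -1.460000]
Iteration 3:
  c_3 = (-2.260000 + (-1.460000))/2 = -1.860000
  f(c_3) = f(-1.860000) = 2.145144
  f(a) × f(c) < 0, new interval: [-2.260000, -1.860000]

After 3 iteration(s), the approximation is c_3 = -1.860000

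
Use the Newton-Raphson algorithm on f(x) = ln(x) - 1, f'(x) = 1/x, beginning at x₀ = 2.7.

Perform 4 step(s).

f(x) = ln(x) - 1
f'(x) = 1/x
x₀ = 2.7

Newton-Raphson formula: x_{n+1} = x_n - f(x_n)/f'(x_n)

Iteration 1:
  f(2.700000) = -0.006748
  f'(2.700000) = 0.370370
  x_1 = 2.700000 - (-0.006748)/0.370370 = 2.718220
Iteration 2:
  f(2.718220) = -0.000023
  f'(2.718220) = 0.367888
  x_2 = 2.718220 - (-0.000023)/0.367888 = 2.718282
Iteration 3:
  f(2.718282) = 0.000000
  f'(2.718282) = 0.367879
  x_3 = 2.718282 - 0.000000/0.367879 = 2.718282
Iteration 4:
  f(2.718282) = 0.000000
  f'(2.718282) = 0.367879
  x_4 = 2.718282 - 0.000000/0.367879 = 2.718282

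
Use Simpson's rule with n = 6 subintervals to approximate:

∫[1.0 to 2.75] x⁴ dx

f(x) = x⁴
a = 1.0, b = 2.75, n = 6
h = (b - a)/n = 0.291667

Simpson's rule: (h/3)[f(x₀) + 4f(x₁) + 2f(x₂) + ... + f(xₙ)]

x_0 = 1.0000, f(x_0) = 1.000000, coefficient = 1
x_1 = 1.2917, f(x_1) = 2.783568, coefficient = 4
x_2 = 1.5833, f(x_2) = 6.284770, coefficient = 2
x_3 = 1.8750, f(x_3) = 12.359619, coefficient = 4
x_4 = 2.1667, f(x_4) = 22.037809, coefficient = 2
x_5 = 2.4583, f(x_5) = 36.522717, coefficient = 4
x_6 = 2.7500, f(x_6) = 57.191406, coefficient = 1

I ≈ (0.291667/3) × 321.500181 = 31.256962
Exact value: 31.255273
Error: 0.001689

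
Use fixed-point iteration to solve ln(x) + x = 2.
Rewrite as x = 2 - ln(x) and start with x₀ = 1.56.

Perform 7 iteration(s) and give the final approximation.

Equation: ln(x) + x = 2
Fixed-point form: x = 2 - ln(x)
x₀ = 1.56

x_1 = g(1.560000) = 1.555314
x_2 = g(1.555314) = 1.558322
x_3 = g(1.558322) = 1.556390
x_4 = g(1.556390) = 1.557631
x_5 = g(1.557631) = 1.556834
x_6 = g(1.556834) = 1.557346
x_7 = g(1.557346) = 1.557017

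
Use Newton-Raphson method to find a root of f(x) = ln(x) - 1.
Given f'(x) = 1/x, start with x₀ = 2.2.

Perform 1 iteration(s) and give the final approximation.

f(x) = ln(x) - 1
f'(x) = 1/x
x₀ = 2.2

Newton-Raphson formula: x_{n+1} = x_n - f(x_n)/f'(x_n)

Iteration 1:
  f(2.200000) = -0.211543
  f'(2.200000) = 0.454545
  x_1 = 2.200000 - (-0.211543)/0.454545 = 2.665394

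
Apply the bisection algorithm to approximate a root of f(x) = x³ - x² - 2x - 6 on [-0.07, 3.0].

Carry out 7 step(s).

f(x) = x³ - x² - 2x - 6
Initial interval: [-0.07, 3.0]

Iteration 1:
  c_1 = (-0.070000 + 3.000000)/2 = 1.465000
  f(c_1) = f(1.465000) = -7.932005
  f(a) × f(c) ≥ 0, new interval: [1.465000, 3.000000]
Iteration 2:
  c_2 = (1.465000 + 3.000000)/2 = 2.232500
  f(c_2) = f(2.232500) = -4.322151
  f(a) × f(c) ≥ 0, new interval: [2.232500, 3.000000]
Iteration 3:
  c_3 = (2.232500 + 3.000000)/2 = 2.616250
  f(c_3) = f(2.616250) = -0.169650
  f(a) × f(c) ≥ 0, new interval: [2.616250, 3.000000]
Iteration 4:
  c_4 = (2.616250 + 3.000000)/2 = 2.808125
  f(c_4) = f(2.808125) = 2.641839
  f(a) × f(c) < 0, new interval: [2.616250, 2.808125]
Iteration 5:
  c_5 = (2.616250 + 2.808125)/2 = 2.712187
  f(c_5) = f(2.712187) = 1.170410
  f(a) × f(c) < 0, new interval: [2.616250, 2.712187]
Iteration 6:
  c_6 = (2.616250 + 2.712187)/2 = 2.664219
  f(c_6) = f(2.664219) = 0.484290
  f(a) × f(c) < 0, new interval: [2.616250, 2.664219]
Iteration 7:
  c_7 = (2.616250 + 2.664219)/2 = 2.640234
  f(c_7) = f(2.640234) = 0.153339
  f(a) × f(c) < 0, new interval: [2.616250, 2.640234]

After 7 iteration(s), the approximation is c_7 = 2.640234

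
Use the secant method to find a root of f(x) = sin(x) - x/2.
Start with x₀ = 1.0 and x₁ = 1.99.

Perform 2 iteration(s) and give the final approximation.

f(x) = sin(x) - x/2
x₀ = 1.0, x₁ = 1.99

Secant formula: x_{n+1} = x_n - f(x_n)(x_n - x_{n-1})/(f(x_n) - f(x_{n-1}))

Iteration 1:
  f(1.000000) = 0.341471
  f(1.990000) = -0.081587
  x_2 = 1.990000 - (-0.081587)×(1.990000 - 1.000000)/(-0.081587 - 0.341471)
       = 1.799079
Iteration 2:
  f(1.990000) = -0.081587
  f(1.799079) = 0.074517
  x_3 = 1.799079 - 0.074517×(1.799079 - 1.990000)/(0.074517 - (-0.081587))
       = 1.890216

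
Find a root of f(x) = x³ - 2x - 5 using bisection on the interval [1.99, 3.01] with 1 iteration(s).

f(x) = x³ - 2x - 5
Initial interval: [1.99, 3.01]

Iteration 1:
  c_1 = (1.990000 + 3.010000)/2 = 2.500000
  f(c_1) = f(2.500000) = 5.625000
  f(a) × f(c) < 0, new interval: [1.990000, 2.500000]

After 1 iteration(s), the approximation is c_1 = 2.500000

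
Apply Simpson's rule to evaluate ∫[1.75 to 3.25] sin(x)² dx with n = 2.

f(x) = sin(x)²
a = 1.75, b = 3.25, n = 2
h = (b - a)/n = 0.750000

Simpson's rule: (h/3)[f(x₀) + 4f(x₁) + 2f(x₂) + ... + f(xₙ)]

x_0 = 1.7500, f(x_0) = 0.968228, coefficient = 1
x_1 = 2.5000, f(x_1) = 0.358169, coefficient = 4
x_2 = 3.2500, f(x_2) = 0.011706, coefficient = 1

I ≈ (0.750000/3) × 2.412610 = 0.603153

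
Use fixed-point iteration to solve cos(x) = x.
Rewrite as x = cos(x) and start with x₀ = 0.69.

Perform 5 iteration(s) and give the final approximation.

Equation: cos(x) = x
Fixed-point form: x = cos(x)
x₀ = 0.69

x_1 = g(0.690000) = 0.771246
x_2 = g(0.771246) = 0.717043
x_3 = g(0.717043) = 0.753752
x_4 = g(0.753752) = 0.729126
x_5 = g(0.729126) = 0.745757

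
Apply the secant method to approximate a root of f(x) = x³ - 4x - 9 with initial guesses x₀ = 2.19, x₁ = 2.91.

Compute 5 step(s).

f(x) = x³ - 4x - 9
x₀ = 2.19, x₁ = 2.91

Secant formula: x_{n+1} = x_n - f(x_n)(x_n - x_{n-1})/(f(x_n) - f(x_{n-1}))

Iteration 1:
  f(2.190000) = -7.256541
  f(2.910000) = 4.002171
  x_2 = 2.910000 - 4.002171×(2.910000 - 2.190000)/(4.002171 - (-7.256541))
       = 2.654059
Iteration 2:
  f(2.910000) = 4.002171
  f(2.654059) = -0.920963
  x_3 = 2.654059 - (-0.920963)×(2.654059 - 2.910000)/(-0.920963 - 4.002171)
       = 2.701938
Iteration 3:
  f(2.654059) = -0.920963
  f(2.701938) = -0.082343
  x_4 = 2.701938 - (-0.082343)×(2.701938 - 2.654059)/(-0.082343 - (-0.920963))
       = 2.706639
Iteration 4:
  f(2.701938) = -0.082343
  f(2.706639) = 0.001993
  x_5 = 2.706639 - 0.001993×(2.706639 - 2.701938)/(0.001993 - (-0.082343))
       = 2.706528
Iteration 5:
  f(2.706639) = 0.001993
  f(2.706528) = -0.000004
  x_6 = 2.706528 - (-0.000004)×(2.706528 - 2.706639)/(-0.000004 - 0.001993)
       = 2.706528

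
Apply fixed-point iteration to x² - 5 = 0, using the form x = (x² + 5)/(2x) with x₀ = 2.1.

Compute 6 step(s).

Equation: x² - 5 = 0
Fixed-point form: x = (x² + 5)/(2x)
x₀ = 2.1

x_1 = g(2.100000) = 2.240476
x_2 = g(2.240476) = 2.236072
x_3 = g(2.236072) = 2.236068
x_4 = g(2.236068) = 2.236068
x_5 = g(2.236068) = 2.236068
x_6 = g(2.236068) = 2.236068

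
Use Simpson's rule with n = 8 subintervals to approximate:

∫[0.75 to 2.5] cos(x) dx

f(x) = cos(x)
a = 0.75, b = 2.5, n = 8
h = (b - a)/n = 0.218750

Simpson's rule: (h/3)[f(x₀) + 4f(x₁) + 2f(x₂) + ... + f(xₙ)]

x_0 = 0.7500, f(x_0) = 0.731689, coefficient = 1
x_1 = 0.9688, f(x_1) = 0.566330, coefficient = 4
x_2 = 1.1875, f(x_2) = 0.373980, coefficient = 2
x_3 = 1.4062, f(x_3) = 0.163805, coefficient = 4
x_4 = 1.6250, f(x_4) = -0.054177, coefficient = 2
x_5 = 1.8438, f(x_5) = -0.269577, coefficient = 4
x_6 = 2.0625, f(x_6) = -0.472128, coefficient = 2
x_7 = 2.2812, f(x_7) = -0.652178, coefficient = 4
x_8 = 2.5000, f(x_8) = -0.801144, coefficient = 1

I ≈ (0.218750/3) × -1.140585 = -0.083168
Exact value: -0.083167
Error: 0.000001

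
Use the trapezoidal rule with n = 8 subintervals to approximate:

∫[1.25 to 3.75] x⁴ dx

f(x) = x⁴
a = 1.25, b = 3.75, n = 8
h = (b - a)/n = 0.312500

Trapezoidal rule: (h/2)[f(x₀) + 2f(x₁) + 2f(x₂) + ... + f(xₙ)]

x_0 = 1.2500, f(x_0) = 2.441406, coefficient = 1
x_1 = 1.5625, f(x_1) = 5.960464, coefficient = 2
x_2 = 1.8750, f(x_2) = 12.359619, coefficient = 2
x_3 = 2.1875, f(x_3) = 22.897720, coefficient = 2
x_4 = 2.5000, f(x_4) = 39.062500, coefficient = 2
x_5 = 2.8125, f(x_5) = 62.570572, coefficient = 2
x_6 = 3.1250, f(x_6) = 95.367432, coefficient = 2
x_7 = 3.4375, f(x_7) = 139.627457, coefficient = 2
x_8 = 3.7500, f(x_8) = 197.753906, coefficient = 1

I ≈ (0.312500/2) × 955.886841 = 149.357319
Exact value: 147.705078
Error: 1.652241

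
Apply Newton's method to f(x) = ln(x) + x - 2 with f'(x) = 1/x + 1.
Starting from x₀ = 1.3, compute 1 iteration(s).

f(x) = ln(x) + x - 2
f'(x) = 1/x + 1
x₀ = 1.3

Newton-Raphson formula: x_{n+1} = x_n - f(x_n)/f'(x_n)

Iteration 1:
  f(1.300000) = -0.437636
  f'(1.300000) = 1.769231
  x_1 = 1.300000 - (-0.437636)/1.769231 = 1.547359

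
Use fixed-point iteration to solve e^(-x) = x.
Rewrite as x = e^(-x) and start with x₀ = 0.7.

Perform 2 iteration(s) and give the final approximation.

Equation: e^(-x) = x
Fixed-point form: x = e^(-x)
x₀ = 0.7

x_1 = g(0.700000) = 0.496585
x_2 = g(0.496585) = 0.608605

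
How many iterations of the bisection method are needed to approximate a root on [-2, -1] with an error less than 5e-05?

We need (b-a)/2^n ≤ 5e-05
(-1 - (-2))/2^n ≤ 5e-05
1/2^n ≤ 5e-05
2^n ≥ 20000
n ≥ log₂(20000) = 14.29
n ≥ 15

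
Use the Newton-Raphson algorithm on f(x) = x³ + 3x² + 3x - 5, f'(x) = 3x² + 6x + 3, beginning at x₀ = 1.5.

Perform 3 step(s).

f(x) = x³ + 3x² + 3x - 5
f'(x) = 3x² + 6x + 3
x₀ = 1.5

Newton-Raphson formula: x_{n+1} = x_n - f(x_n)/f'(x_n)

Iteration 1:
  f(1.500000) = 9.625000
  f'(1.500000) = 18.750000
  x_1 = 1.500000 - 9.625000/18.750000 = 0.986667
Iteration 2:
  f(0.986667) = 1.841064
  f'(0.986667) = 11.840533
  x_2 = 0.986667 - 1.841064/11.840533 = 0.831178
Iteration 3:
  f(0.831178) = 0.140333
  f'(0.831178) = 10.059643
  x_3 = 0.831178 - 0.140333/10.059643 = 0.817228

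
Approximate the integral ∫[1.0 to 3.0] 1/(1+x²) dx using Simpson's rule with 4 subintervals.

f(x) = 1/(1+x²)
a = 1.0, b = 3.0, n = 4
h = (b - a)/n = 0.500000

Simpson's rule: (h/3)[f(x₀) + 4f(x₁) + 2f(x₂) + ... + f(xₙ)]

x_0 = 1.0000, f(x_0) = 0.500000, coefficient = 1
x_1 = 1.5000, f(x_1) = 0.307692, coefficient = 4
x_2 = 2.0000, f(x_2) = 0.200000, coefficient = 2
x_3 = 2.5000, f(x_3) = 0.137931, coefficient = 4
x_4 = 3.0000, f(x_4) = 0.100000, coefficient = 1

I ≈ (0.500000/3) × 2.782493 = 0.463749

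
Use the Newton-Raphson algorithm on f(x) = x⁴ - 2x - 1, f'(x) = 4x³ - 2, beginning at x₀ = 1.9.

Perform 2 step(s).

f(x) = x⁴ - 2x - 1
f'(x) = 4x³ - 2
x₀ = 1.9

Newton-Raphson formula: x_{n+1} = x_n - f(x_n)/f'(x_n)

Iteration 1:
  f(1.900000) = 8.232100
  f'(1.900000) = 25.436000
  x_1 = 1.900000 - 8.232100/25.436000 = 1.576360
Iteration 2:
  f(1.576360) = 2.022066
  f'(1.576360) = 13.668465
  x_2 = 1.576360 - 2.022066/13.668465 = 1.428424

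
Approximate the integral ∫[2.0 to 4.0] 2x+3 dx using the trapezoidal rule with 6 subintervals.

f(x) = 2x+3
a = 2.0, b = 4.0, n = 6
h = (b - a)/n = 0.333333

Trapezoidal rule: (h/2)[f(x₀) + 2f(x₁) + 2f(x₂) + ... + f(xₙ)]

x_0 = 2.0000, f(x_0) = 7.000000, coefficient = 1
x_1 = 2.3333, f(x_1) = 7.666667, coefficient = 2
x_2 = 2.6667, f(x_2) = 8.333333, coefficient = 2
x_3 = 3.0000, f(x_3) = 9.000000, coefficient = 2
x_4 = 3.3333, f(x_4) = 9.666667, coefficient = 2
x_5 = 3.6667, f(x_5) = 10.333333, coefficient = 2
x_6 = 4.0000, f(x_6) = 11.000000, coefficient = 1

I ≈ (0.333333/2) × 108.000000 = 18.000000
Exact value: 18.000000
Error: 0.000000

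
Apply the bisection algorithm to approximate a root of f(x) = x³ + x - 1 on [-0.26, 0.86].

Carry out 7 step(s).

f(x) = x³ + x - 1
Initial interval: [-0.26, 0.86]

Iteration 1:
  c_1 = (-0.260000 + 0.860000)/2 = 0.300000
  f(c_1) = f(0.300000) = -0.673000
  f(a) × f(c) ≥ 0, new interval: [0.300000, 0.860000]
Iteration 2:
  c_2 = (0.300000 + 0.860000)/2 = 0.580000
  f(c_2) = f(0.580000) = -0.224888
  f(a) × f(c) ≥ 0, new interval: [0.580000, 0.860000]
Iteration 3:
  c_3 = (0.580000 + 0.860000)/2 = 0.720000
  f(c_3) = f(0.720000) = 0.093248
  f(a) × f(c) < 0, new interval: [0.580000, 0.720000]
Iteration 4:
  c_4 = (0.580000 + 0.720000)/2 = 0.650000
  f(c_4) = f(0.650000) = -0.075375
  f(a) × f(c) ≥ 0, new interval: [0.650000, 0.720000]
Iteration 5:
  c_5 = (0.650000 + 0.720000)/2 = 0.685000
  f(c_5) = f(0.685000) = 0.006419
  f(a) × f(c) < 0, new interval: [0.650000, 0.685000]
Iteration 6:
  c_6 = (0.650000 + 0.685000)/2 = 0.667500
  f(c_6) = f(0.667500) = -0.035091
  f(a) × f(c) ≥ 0, new interval: [0.667500, 0.685000]
Iteration 7:
  c_7 = (0.667500 + 0.685000)/2 = 0.676250
  f(c_7) = f(0.676250) = -0.014491
  f(a) × f(c) ≥ 0, new interval: [0.676250, 0.685000]

After 7 iteration(s), the approximation is c_7 = 0.676250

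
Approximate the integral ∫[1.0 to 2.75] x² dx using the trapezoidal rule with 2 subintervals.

f(x) = x²
a = 1.0, b = 2.75, n = 2
h = (b - a)/n = 0.875000

Trapezoidal rule: (h/2)[f(x₀) + 2f(x₁) + 2f(x₂) + ... + f(xₙ)]

x_0 = 1.0000, f(x_0) = 1.000000, coefficient = 1
x_1 = 1.8750, f(x_1) = 3.515625, coefficient = 2
x_2 = 2.7500, f(x_2) = 7.562500, coefficient = 1

I ≈ (0.875000/2) × 15.593750 = 6.822266
Exact value: 6.598958
Error: 0.223307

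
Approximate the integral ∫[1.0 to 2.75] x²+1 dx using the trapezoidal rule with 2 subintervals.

f(x) = x²+1
a = 1.0, b = 2.75, n = 2
h = (b - a)/n = 0.875000

Trapezoidal rule: (h/2)[f(x₀) + 2f(x₁) + 2f(x₂) + ... + f(xₙ)]

x_0 = 1.0000, f(x_0) = 2.000000, coefficient = 1
x_1 = 1.8750, f(x_1) = 4.515625, coefficient = 2
x_2 = 2.7500, f(x_2) = 8.562500, coefficient = 1

I ≈ (0.875000/2) × 19.593750 = 8.572266
Exact value: 8.348958
Error: 0.223307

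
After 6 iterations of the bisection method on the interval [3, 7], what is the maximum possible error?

Bisection error bound: |error| ≤ (b-a)/2^n
|error| ≤ (7 - 3)/2^6 = 4/2^6
|error| ≤ 0.0625000000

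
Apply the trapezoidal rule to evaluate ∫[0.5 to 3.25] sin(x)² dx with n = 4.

f(x) = sin(x)²
a = 0.5, b = 3.25, n = 4
h = (b - a)/n = 0.687500

Trapezoidal rule: (h/2)[f(x₀) + 2f(x₁) + 2f(x₂) + ... + f(xₙ)]

x_0 = 0.5000, f(x_0) = 0.229849, coefficient = 1
x_1 = 1.1875, f(x_1) = 0.860139, coefficient = 2
x_2 = 1.8750, f(x_2) = 0.910280, coefficient = 2
x_3 = 2.5625, f(x_3) = 0.299499, coefficient = 2
x_4 = 3.2500, f(x_4) = 0.011706, coefficient = 1

I ≈ (0.687500/2) × 4.381390 = 1.506103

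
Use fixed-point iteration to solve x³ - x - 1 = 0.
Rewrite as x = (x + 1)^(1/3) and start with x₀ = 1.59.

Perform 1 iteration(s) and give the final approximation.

Equation: x³ - x - 1 = 0
Fixed-point form: x = (x + 1)^(1/3)
x₀ = 1.59

x_1 = g(1.590000) = 1.373304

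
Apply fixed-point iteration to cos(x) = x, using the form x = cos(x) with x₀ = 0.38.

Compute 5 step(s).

Equation: cos(x) = x
Fixed-point form: x = cos(x)
x₀ = 0.38

x_1 = g(0.380000) = 0.928665
x_2 = g(0.928665) = 0.598904
x_3 = g(0.598904) = 0.825954
x_4 = g(0.825954) = 0.677856
x_5 = g(0.677856) = 0.778919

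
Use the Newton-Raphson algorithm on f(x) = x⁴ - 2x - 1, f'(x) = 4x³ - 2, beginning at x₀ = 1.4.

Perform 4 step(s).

f(x) = x⁴ - 2x - 1
f'(x) = 4x³ - 2
x₀ = 1.4

Newton-Raphson formula: x_{n+1} = x_n - f(x_n)/f'(x_n)

Iteration 1:
  f(1.400000) = 0.041600
  f'(1.400000) = 8.976000
  x_1 = 1.400000 - 0.041600/8.976000 = 1.395365
Iteration 2:
  f(1.395365) = 0.000252
  f'(1.395365) = 8.867355
  x_2 = 1.395365 - 0.000252/8.867355 = 1.395337
Iteration 3:
  f(1.395337) = 0.000000
  f'(1.395337) = 8.866691
  x_3 = 1.395337 - 0.000000/8.866691 = 1.395337
Iteration 4:
  f(1.395337) = 0.000000
  f'(1.395337) = 8.866691
  x_4 = 1.395337 - 0.000000/8.866691 = 1.395337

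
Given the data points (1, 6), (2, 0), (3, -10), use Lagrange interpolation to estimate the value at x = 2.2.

Lagrange interpolation formula:
P(x) = Σ yᵢ × Lᵢ(x)
where Lᵢ(x) = Π_{j≠i} (x - xⱼ)/(xᵢ - xⱼ)

L_0(2.2) = (2.2 - 2)/(1 - 2) × (2.2 - 3)/(1 - 3) = -0.080000
L_1(2.2) = (2.2 - 1)/(2 - 1) × (2.2 - 3)/(2 - 3) = 0.960000
L_2(2.2) = (2.2 - 1)/(3 - 1) × (2.2 - 2)/(3 - 2) = 0.120000

P(2.2) = 6×L_0(2.2) + 0×L_1(2.2) + (-10)×L_2(2.2)
P(2.2) = -1.680000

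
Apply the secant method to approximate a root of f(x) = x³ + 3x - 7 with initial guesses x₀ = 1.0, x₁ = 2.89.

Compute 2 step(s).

f(x) = x³ + 3x - 7
x₀ = 1.0, x₁ = 2.89

Secant formula: x_{n+1} = x_n - f(x_n)(x_n - x_{n-1})/(f(x_n) - f(x_{n-1}))

Iteration 1:
  f(1.000000) = -3.000000
  f(2.890000) = 25.807569
  x_2 = 2.890000 - 25.807569×(2.890000 - 1.000000)/(25.807569 - (-3.000000))
       = 1.196823
Iteration 2:
  f(2.890000) = 25.807569
  f(1.196823) = -1.695217
  x_3 = 1.196823 - (-1.695217)×(1.196823 - 2.890000)/(-1.695217 - 25.807569)
       = 1.301187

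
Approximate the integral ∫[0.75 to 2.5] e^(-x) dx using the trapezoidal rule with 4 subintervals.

f(x) = e^(-x)
a = 0.75, b = 2.5, n = 4
h = (b - a)/n = 0.437500

Trapezoidal rule: (h/2)[f(x₀) + 2f(x₁) + 2f(x₂) + ... + f(xₙ)]

x_0 = 0.7500, f(x_0) = 0.472367, coefficient = 1
x_1 = 1.1875, f(x_1) = 0.304983, coefficient = 2
x_2 = 1.6250, f(x_2) = 0.196912, coefficient = 2
x_3 = 2.0625, f(x_3) = 0.127136, coefficient = 2
x_4 = 2.5000, f(x_4) = 0.082085, coefficient = 1

I ≈ (0.437500/2) × 1.812512 = 0.396487
Exact value: 0.390282
Error: 0.006205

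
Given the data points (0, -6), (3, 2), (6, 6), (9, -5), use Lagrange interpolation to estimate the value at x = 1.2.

Lagrange interpolation formula:
P(x) = Σ yᵢ × Lᵢ(x)
where Lᵢ(x) = Π_{j≠i} (x - xⱼ)/(xᵢ - xⱼ)

L_0(1.2) = (1.2 - 3)/(0 - 3) × (1.2 - 6)/(0 - 6) × (1.2 - 9)/(0 - 9) = 0.416000
L_1(1.2) = (1.2 - 0)/(3 - 0) × (1.2 - 6)/(3 - 6) × (1.2 - 9)/(3 - 9) = 0.832000
L_2(1.2) = (1.2 - 0)/(6 - 0) × (1.2 - 3)/(6 - 3) × (1.2 - 9)/(6 - 9) = -0.312000
L_3(1.2) = (1.2 - 0)/(9 - 0) × (1.2 - 3)/(9 - 3) × (1.2 - 6)/(9 - 6) = 0.064000

P(1.2) = (-6)×L_0(1.2) + 2×L_1(1.2) + 6×L_2(1.2) + (-5)×L_3(1.2)
P(1.2) = -3.024000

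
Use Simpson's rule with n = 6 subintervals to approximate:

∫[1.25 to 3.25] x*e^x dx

f(x) = x*e^x
a = 1.25, b = 3.25, n = 6
h = (b - a)/n = 0.333333

Simpson's rule: (h/3)[f(x₀) + 4f(x₁) + 2f(x₂) + ... + f(xₙ)]

x_0 = 1.2500, f(x_0) = 4.362929, coefficient = 1
x_1 = 1.5833, f(x_1) = 7.712679, coefficient = 4
x_2 = 1.9167, f(x_2) = 13.029998, coefficient = 2
x_3 = 2.2500, f(x_3) = 21.347406, coefficient = 4
x_4 = 2.5833, f(x_4) = 34.206439, coefficient = 2
x_5 = 2.9167, f(x_5) = 53.898793, coefficient = 4
x_6 = 3.2500, f(x_6) = 83.818605, coefficient = 1

I ≈ (0.333333/3) × 514.489918 = 57.165546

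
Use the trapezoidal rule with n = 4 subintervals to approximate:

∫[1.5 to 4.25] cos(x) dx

f(x) = cos(x)
a = 1.5, b = 4.25, n = 4
h = (b - a)/n = 0.687500

Trapezoidal rule: (h/2)[f(x₀) + 2f(x₁) + 2f(x₂) + ... + f(xₙ)]

x_0 = 1.5000, f(x_0) = 0.070737, coefficient = 1
x_1 = 2.1875, f(x_1) = -0.578349, coefficient = 2
x_2 = 2.8750, f(x_2) = -0.964674, coefficient = 2
x_3 = 3.5625, f(x_3) = -0.912719, coefficient = 2
x_4 = 4.2500, f(x_4) = -0.446087, coefficient = 1

I ≈ (0.687500/2) × -5.286834 = -1.817349
Exact value: -1.892484
Error: 0.075135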